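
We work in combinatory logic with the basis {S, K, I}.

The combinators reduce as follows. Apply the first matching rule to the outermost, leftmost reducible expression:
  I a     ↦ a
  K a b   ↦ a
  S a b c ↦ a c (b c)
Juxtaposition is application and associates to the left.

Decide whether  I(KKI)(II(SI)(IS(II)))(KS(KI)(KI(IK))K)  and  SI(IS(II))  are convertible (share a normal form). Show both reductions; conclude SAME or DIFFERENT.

Term A:
  start: I(KKI)(II(SI)(IS(II)))(KS(KI)(KI(IK))K)
  step 1: KKI(II(SI)(IS(II)))(KS(KI)(KI(IK))K)
  step 2: K(II(SI)(IS(II)))(KS(KI)(KI(IK))K)
  step 3: II(SI)(IS(II))
  step 4: I(SI)(IS(II))
  step 5: SI(IS(II))
  step 6: SI(S(II))
  step 7: SI(SI)

Term B:
  start: SI(IS(II))
  step 1: SI(S(II))
  step 2: SI(SI)

Answer: SAME — A ⇓ SI(SI), B ⇓ SI(SI)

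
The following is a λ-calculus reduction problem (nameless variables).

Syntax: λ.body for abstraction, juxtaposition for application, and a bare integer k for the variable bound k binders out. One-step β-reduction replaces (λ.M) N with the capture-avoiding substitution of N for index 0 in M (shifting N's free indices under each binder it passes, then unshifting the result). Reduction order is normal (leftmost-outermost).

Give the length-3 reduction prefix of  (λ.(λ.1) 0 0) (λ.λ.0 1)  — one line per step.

  start: (λ.(λ.1) 0 0) (λ.λ.0 1)
  [1] (λ.λ.λ.0 1) (λ.λ.0 1) (λ.λ.0 1)
  [2] (λ.λ.0 1) (λ.λ.0 1)
  [3] λ.0 (λ.λ.0 1)

Answer: after 3 steps: λ.0 (λ.λ.0 1)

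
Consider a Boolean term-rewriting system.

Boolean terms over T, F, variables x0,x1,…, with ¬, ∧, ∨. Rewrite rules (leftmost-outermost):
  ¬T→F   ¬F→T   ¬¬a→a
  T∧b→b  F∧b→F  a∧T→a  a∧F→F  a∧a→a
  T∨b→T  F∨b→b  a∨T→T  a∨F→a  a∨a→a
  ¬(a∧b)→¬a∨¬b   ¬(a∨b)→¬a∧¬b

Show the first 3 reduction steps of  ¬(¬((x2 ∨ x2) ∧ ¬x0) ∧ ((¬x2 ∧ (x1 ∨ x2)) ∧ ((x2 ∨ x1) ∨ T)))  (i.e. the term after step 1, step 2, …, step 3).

Answer: after 3 steps: (x2 ∧ ¬x0) ∨ ¬((¬x2 ∧ (x1 ∨ x2)) ∧ ((x2 ∨ x1) ∨ T))

Reduction:
  start: ¬(¬((x2 ∨ x2) ∧ ¬x0) ∧ ((¬x2 ∧ (x1 ∨ x2)) ∧ ((x2 ∨ x1) ∨ T)))
  →1  ¬¬((x2 ∨ x2) ∧ ¬x0) ∨ ¬((¬x2 ∧ (x1 ∨ x2)) ∧ ((x2 ∨ x1) ∨ T))
  →2  ((x2 ∨ x2) ∧ ¬x0) ∨ ¬((¬x2 ∧ (x1 ∨ x2)) ∧ ((x2 ∨ x1) ∨ T))
  →3  (x2 ∧ ¬x0) ∨ ¬((¬x2 ∧ (x1 ∨ x2)) ∧ ((x2 ∨ x1) ∨ T))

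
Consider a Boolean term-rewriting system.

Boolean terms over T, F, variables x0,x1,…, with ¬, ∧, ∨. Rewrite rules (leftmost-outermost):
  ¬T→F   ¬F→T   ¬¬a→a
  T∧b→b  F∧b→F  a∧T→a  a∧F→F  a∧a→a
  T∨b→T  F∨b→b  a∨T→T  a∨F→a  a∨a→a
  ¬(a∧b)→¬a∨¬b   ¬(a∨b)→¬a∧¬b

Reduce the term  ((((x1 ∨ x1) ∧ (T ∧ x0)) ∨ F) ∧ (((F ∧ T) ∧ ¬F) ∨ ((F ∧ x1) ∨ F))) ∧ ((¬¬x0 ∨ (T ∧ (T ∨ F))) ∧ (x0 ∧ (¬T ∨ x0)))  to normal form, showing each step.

  start: ((((x1 ∨ x1) ∧ (T ∧ x0)) ∨ F) ∧ (((F ∧ T) ∧ ¬F) ∨ ((F ∧ x1) ∨ F))) ∧ ((¬¬x0 ∨ (T ∧ (T ∨ F))) ∧ (x0 ∧ (¬T ∨ x0)))
  →1  (((x1 ∨ x1) ∧ (T ∧ x0)) ∧ (((F ∧ T) ∧ ¬F) ∨ ((F ∧ x1) ∨ F))) ∧ ((¬¬x0 ∨ (T ∧ (T ∨ F))) ∧ (x0 ∧ (¬T ∨ x0)))
  →2  ((x1 ∧ (T ∧ x0)) ∧ (((F ∧ T) ∧ ¬F) ∨ ((F ∧ x1) ∨ F))) ∧ ((¬¬x0 ∨ (T ∧ (T ∨ F))) ∧ (x0 ∧ (¬T ∨ x0)))
  →3  ((x1 ∧ x0) ∧ (((F ∧ T) ∧ ¬F) ∨ ((F ∧ x1) ∨ F))) ∧ ((¬¬x0 ∨ (T ∧ (T ∨ F))) ∧ (x0 ∧ (¬T ∨ x0)))
  →4  ((x1 ∧ x0) ∧ ((F ∧ ¬F) ∨ ((F ∧ x1) ∨ F))) ∧ ((¬¬x0 ∨ (T ∧ (T ∨ F))) ∧ (x0 ∧ (¬T ∨ x0)))
  →5  ((x1 ∧ x0) ∧ (F ∨ ((F ∧ x1) ∨ F))) ∧ ((¬¬x0 ∨ (T ∧ (T ∨ F))) ∧ (x0 ∧ (¬T ∨ x0)))
  →6  ((x1 ∧ x0) ∧ ((F ∧ x1) ∨ F)) ∧ ((¬¬x0 ∨ (T ∧ (T ∨ F))) ∧ (x0 ∧ (¬T ∨ x0)))
  →7  ((x1 ∧ x0) ∧ (F ∧ x1)) ∧ ((¬¬x0 ∨ (T ∧ (T ∨ F))) ∧ (x0 ∧ (¬T ∨ x0)))
  →8  ((x1 ∧ x0) ∧ F) ∧ ((¬¬x0 ∨ (T ∧ (T ∨ F))) ∧ (x0 ∧ (¬T ∨ x0)))
  →9  F ∧ ((¬¬x0 ∨ (T ∧ (T ∨ F))) ∧ (x0 ∧ (¬T ∨ x0)))
  →10  F

Answer: normal form = F  (in 10 steps)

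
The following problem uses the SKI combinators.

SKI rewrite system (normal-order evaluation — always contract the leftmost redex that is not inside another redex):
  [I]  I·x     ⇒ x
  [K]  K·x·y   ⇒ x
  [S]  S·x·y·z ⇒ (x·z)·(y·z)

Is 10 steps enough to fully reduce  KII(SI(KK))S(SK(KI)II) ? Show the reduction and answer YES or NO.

  start: KII(SI(KK))S(SK(KI)II)
  [1] I(SI(KK))S(SK(KI)II)
  [2] SI(KK)S(SK(KI)II)
  [3] IS(KKS)(SK(KI)II)
  [4] S(KKS)(SK(KI)II)
  [5] SK(SK(KI)II)
  [6] SK(KI(KII)I)
  [7] SK(II)
  [8] SKI

Answer: YES — reaches normal form SKI in 8 ≤ 10 steps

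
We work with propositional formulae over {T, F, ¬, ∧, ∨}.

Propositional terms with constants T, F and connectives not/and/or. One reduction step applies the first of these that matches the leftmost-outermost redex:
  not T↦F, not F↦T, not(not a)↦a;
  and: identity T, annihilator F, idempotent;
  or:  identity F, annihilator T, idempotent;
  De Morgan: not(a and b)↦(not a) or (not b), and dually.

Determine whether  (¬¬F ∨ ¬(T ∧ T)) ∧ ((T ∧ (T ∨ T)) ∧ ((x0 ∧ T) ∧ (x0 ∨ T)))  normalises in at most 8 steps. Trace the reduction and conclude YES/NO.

  start: (¬¬F ∨ ¬(T ∧ T)) ∧ ((T ∧ (T ∨ T)) ∧ ((x0 ∧ T) ∧ (x0 ∨ T)))
  step 1: (F ∨ ¬(T ∧ T)) ∧ ((T ∧ (T ∨ T)) ∧ ((x0 ∧ T) ∧ (x0 ∨ T)))
  step 2: ¬(T ∧ T) ∧ ((T ∧ (T ∨ T)) ∧ ((x0 ∧ T) ∧ (x0 ∨ T)))
  step 3: (¬T ∨ ¬T) ∧ ((T ∧ (T ∨ T)) ∧ ((x0 ∧ T) ∧ (x0 ∨ T)))
  step 4: ¬T ∧ ((T ∧ (T ∨ T)) ∧ ((x0 ∧ T) ∧ (x0 ∨ T)))
  step 5: F ∧ ((T ∧ (T ∨ T)) ∧ ((x0 ∧ T) ∧ (x0 ∨ T)))
  step 6: F

Answer: YES — reaches normal form F in 6 ≤ 8 steps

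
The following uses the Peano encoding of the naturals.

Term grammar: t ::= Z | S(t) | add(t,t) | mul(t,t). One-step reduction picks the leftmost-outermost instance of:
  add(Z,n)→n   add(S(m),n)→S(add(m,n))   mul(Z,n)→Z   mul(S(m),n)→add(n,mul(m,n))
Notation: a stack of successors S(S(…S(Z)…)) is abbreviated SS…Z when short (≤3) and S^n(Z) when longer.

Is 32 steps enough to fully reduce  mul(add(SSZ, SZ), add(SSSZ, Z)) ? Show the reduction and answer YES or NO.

  start: mul(add(SSZ, SZ), add(SSSZ, Z))
  →1  mul(S(add(SZ, SZ)), add(SSSZ, Z))
  →2  add(add(SSSZ, Z), mul(add(SZ, SZ), add(SSSZ, Z)))
  →3  add(S(add(SSZ, Z)), mul(add(SZ, SZ), add(SSSZ, Z)))
  →4  S(add(add(SSZ, Z), mul(add(SZ, SZ), add(SSSZ, Z))))
  →5  S(add(S(add(SZ, Z)), mul(add(SZ, SZ), add(SSSZ, Z))))
  →6  S(S(add(add(SZ, Z), mul(add(SZ, SZ), add(SSSZ, Z)))))
  →7  S(S(add(S(add(Z, Z)), mul(add(SZ, SZ), add(SSSZ, Z)))))
  →8  S(S(S(add(add(Z, Z), mul(add(SZ, SZ), add(SSSZ, Z))))))
  →9  S(S(S(add(Z, mul(add(SZ, SZ), add(SSSZ, Z))))))
  →10  S(S(S(mul(add(SZ, SZ), add(SSSZ, Z)))))
  →11  S(S(S(mul(S(add(Z, SZ)), add(SSSZ, Z)))))
  →12  S(S(S(add(add(SSSZ, Z), mul(add(Z, SZ), add(SSSZ, Z))))))
  →13  S(S(S(add(S(add(SSZ, Z)), mul(add(Z, SZ), add(SSSZ, Z))))))
  →14  S(S(S(S(add(add(SSZ, Z), mul(add(Z, SZ), add(SSSZ, Z)))))))
  →15  S(S(S(S(add(S(add(SZ, Z)), mul(add(Z, SZ), add(SSSZ, Z)))))))
  →16  S(S(S(S(S(add(add(SZ, Z), mul(add(Z, SZ), add(SSSZ, Z))))))))
  →17  S(S(S(S(S(add(S(add(Z, Z)), mul(add(Z, SZ), add(SSSZ, Z))))))))
  →18  S(S(S(S(S(S(add(add(Z, Z), mul(add(Z, SZ), add(SSSZ, Z)))))))))
  →19  S(S(S(S(S(S(add(Z, mul(add(Z, SZ), add(SSSZ, Z)))))))))
  →20  S(S(S(S(S(S(mul(add(Z, SZ), add(SSSZ, Z))))))))
  →21  S(S(S(S(S(S(mul(SZ, add(SSSZ, Z))))))))
  →22  S(S(S(S(S(S(add(add(SSSZ, Z), mul(Z, add(SSSZ, Z)))))))))
  →23  S(S(S(S(S(S(add(S(add(SSZ, Z)), mul(Z, add(SSSZ, Z)))))))))
  →24  S(S(S(S(S(S(S(add(add(SSZ, Z), mul(Z, add(SSSZ, Z))))))))))
  →25  S(S(S(S(S(S(S(add(S(add(SZ, Z)), mul(Z, add(SSSZ, Z))))))))))
  →26  S(S(S(S(S(S(S(S(add(add(SZ, Z), mul(Z, add(SSSZ, Z)))))))))))
  →27  S(S(S(S(S(S(S(S(add(S(add(Z, Z)), mul(Z, add(SSSZ, Z)))))))))))
  →28  S(S(S(S(S(S(S(S(S(add(add(Z, Z), mul(Z, add(SSSZ, Z))))))))))))
  →29  S(S(S(S(S(S(S(S(S(add(Z, mul(Z, add(SSSZ, Z))))))))))))
  →30  S(S(S(S(S(S(S(S(S(mul(Z, add(SSSZ, Z)))))))))))
  →31  S^9(Z)

Answer: YES — reaches normal form S^9(Z) in 31 ≤ 32 steps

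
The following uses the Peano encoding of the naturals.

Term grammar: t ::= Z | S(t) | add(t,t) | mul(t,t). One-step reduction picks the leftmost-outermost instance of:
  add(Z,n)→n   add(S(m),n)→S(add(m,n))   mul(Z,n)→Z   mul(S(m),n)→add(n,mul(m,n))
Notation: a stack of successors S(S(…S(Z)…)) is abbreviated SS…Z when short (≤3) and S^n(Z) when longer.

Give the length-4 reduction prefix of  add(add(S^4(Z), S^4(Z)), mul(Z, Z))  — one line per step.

  start: add(add(S^4(Z), S^4(Z)), mul(Z, Z))
  →1  add(S(add(SSSZ, S^4(Z))), mul(Z, Z))
  →2  S(add(add(SSSZ, S^4(Z)), mul(Z, Z)))
  →3  S(add(S(add(SSZ, S^4(Z))), mul(Z, Z)))
  →4  S(S(add(add(SSZ, S^4(Z)), mul(Z, Z))))

Answer: after 4 steps: S(S(add(add(SSZ, S^4(Z)), mul(Z, Z))))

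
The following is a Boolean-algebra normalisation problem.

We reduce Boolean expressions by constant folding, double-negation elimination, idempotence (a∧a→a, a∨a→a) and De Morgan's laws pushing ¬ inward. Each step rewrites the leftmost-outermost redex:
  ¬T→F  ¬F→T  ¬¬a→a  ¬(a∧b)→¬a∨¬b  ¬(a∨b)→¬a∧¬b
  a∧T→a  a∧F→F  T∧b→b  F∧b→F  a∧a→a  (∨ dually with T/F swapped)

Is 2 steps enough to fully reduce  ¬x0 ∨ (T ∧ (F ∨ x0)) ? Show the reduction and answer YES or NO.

Answer: YES — reaches normal form ¬x0 ∨ x0 in 2 ≤ 2 steps

Reduction:
  start: ¬x0 ∨ (T ∧ (F ∨ x0))
  →1  ¬x0 ∨ (F ∨ x0)
  →2  ¬x0 ∨ x0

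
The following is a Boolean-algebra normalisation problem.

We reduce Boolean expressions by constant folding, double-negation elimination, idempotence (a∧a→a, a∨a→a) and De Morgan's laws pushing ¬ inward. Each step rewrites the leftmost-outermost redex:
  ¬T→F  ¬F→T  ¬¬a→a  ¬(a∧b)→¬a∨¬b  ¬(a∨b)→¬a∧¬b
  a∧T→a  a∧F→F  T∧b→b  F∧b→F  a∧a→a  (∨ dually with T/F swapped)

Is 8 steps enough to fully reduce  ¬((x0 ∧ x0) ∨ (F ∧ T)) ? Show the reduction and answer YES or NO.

Answer: YES — reaches normal form ¬x0 in 7 ≤ 8 steps

Working:
  start: ¬((x0 ∧ x0) ∨ (F ∧ T))
  step 1: ¬(x0 ∧ x0) ∧ ¬(F ∧ T)
  step 2: (¬x0 ∨ ¬x0) ∧ ¬(F ∧ T)
  step 3: ¬x0 ∧ ¬(F ∧ T)
  step 4: ¬x0 ∧ (¬F ∨ ¬T)
  step 5: ¬x0 ∧ (T ∨ ¬T)
  step 6: ¬x0 ∧ T
  step 7: ¬x0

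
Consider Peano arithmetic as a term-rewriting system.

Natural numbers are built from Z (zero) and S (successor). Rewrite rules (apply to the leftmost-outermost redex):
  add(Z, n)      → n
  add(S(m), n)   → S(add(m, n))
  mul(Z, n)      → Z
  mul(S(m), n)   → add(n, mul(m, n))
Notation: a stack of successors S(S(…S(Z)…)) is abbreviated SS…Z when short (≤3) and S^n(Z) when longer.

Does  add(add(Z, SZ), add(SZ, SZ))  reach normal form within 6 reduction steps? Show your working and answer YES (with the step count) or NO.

Answer: YES — reaches normal form SSSZ in 5 ≤ 6 steps

Reduction:
  start: add(add(Z, SZ), add(SZ, SZ))
  →1  add(SZ, add(SZ, SZ))
  →2  S(add(Z, add(SZ, SZ)))
  →3  S(add(SZ, SZ))
  →4  S(S(add(Z, SZ)))
  →5  SSSZ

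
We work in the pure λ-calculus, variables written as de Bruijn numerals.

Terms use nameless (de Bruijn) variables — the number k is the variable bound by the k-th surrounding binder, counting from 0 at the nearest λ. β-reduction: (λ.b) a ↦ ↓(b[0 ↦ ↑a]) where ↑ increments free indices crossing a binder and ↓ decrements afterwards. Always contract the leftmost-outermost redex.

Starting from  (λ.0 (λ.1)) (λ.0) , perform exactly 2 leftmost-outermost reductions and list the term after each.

Answer: after 2 steps: λ.λ.0

Reduction:
  start: (λ.0 (λ.1)) (λ.0)
  [1] (λ.0) (λ.λ.0)
  [2] λ.λ.0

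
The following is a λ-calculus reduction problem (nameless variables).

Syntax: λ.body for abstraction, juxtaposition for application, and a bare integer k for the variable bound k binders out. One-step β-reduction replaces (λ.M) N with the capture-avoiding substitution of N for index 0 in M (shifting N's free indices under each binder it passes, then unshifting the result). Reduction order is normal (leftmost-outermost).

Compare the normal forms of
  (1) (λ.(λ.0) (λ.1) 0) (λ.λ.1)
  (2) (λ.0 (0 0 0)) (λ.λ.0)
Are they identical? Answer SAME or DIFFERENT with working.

Term A:
  start: (λ.(λ.0) (λ.1) 0) (λ.λ.1)
  [1] (λ.0) (λ.λ.λ.1) (λ.λ.1)
  [2] (λ.λ.λ.1) (λ.λ.1)
  [3] λ.λ.1

Term B:
  start: (λ.0 (0 0 0)) (λ.λ.0)
  [1] (λ.λ.0) ((λ.λ.0) (λ.λ.0) (λ.λ.0))
  [2] λ.0

Answer: DIFFERENT — A ⇓ λ.λ.1, B ⇓ λ.0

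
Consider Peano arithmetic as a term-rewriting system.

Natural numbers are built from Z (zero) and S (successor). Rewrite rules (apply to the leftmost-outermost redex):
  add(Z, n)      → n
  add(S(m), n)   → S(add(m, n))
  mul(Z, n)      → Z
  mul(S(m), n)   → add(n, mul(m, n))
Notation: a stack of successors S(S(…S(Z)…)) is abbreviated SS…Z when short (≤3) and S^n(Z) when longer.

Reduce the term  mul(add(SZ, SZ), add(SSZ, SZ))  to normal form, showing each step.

Answer: normal form = S^6(Z)  (in 19 steps)

Derivation:
  start: mul(add(SZ, SZ), add(SSZ, SZ))
  →1  mul(S(add(Z, SZ)), add(SSZ, SZ))
  →2  add(add(SSZ, SZ), mul(add(Z, SZ), add(SSZ, SZ)))
  →3  add(S(add(SZ, SZ)), mul(add(Z, SZ), add(SSZ, SZ)))
  →4  S(add(add(SZ, SZ), mul(add(Z, SZ), add(SSZ, SZ))))
  →5  S(add(S(add(Z, SZ)), mul(add(Z, SZ), add(SSZ, SZ))))
  →6  S(S(add(add(Z, SZ), mul(add(Z, SZ), add(SSZ, SZ)))))
  →7  S(S(add(SZ, mul(add(Z, SZ), add(SSZ, SZ)))))
  →8  S(S(S(add(Z, mul(add(Z, SZ), add(SSZ, SZ))))))
  →9  S(S(S(mul(add(Z, SZ), add(SSZ, SZ)))))
  →10  S(S(S(mul(SZ, add(SSZ, SZ)))))
  →11  S(S(S(add(add(SSZ, SZ), mul(Z, add(SSZ, SZ))))))
  →12  S(S(S(add(S(add(SZ, SZ)), mul(Z, add(SSZ, SZ))))))
  →13  S(S(S(S(add(add(SZ, SZ), mul(Z, add(SSZ, SZ)))))))
  →14  S(S(S(S(add(S(add(Z, SZ)), mul(Z, add(SSZ, SZ)))))))
  →15  S(S(S(S(S(add(add(Z, SZ), mul(Z, add(SSZ, SZ))))))))
  →16  S(S(S(S(S(add(SZ, mul(Z, add(SSZ, SZ))))))))
  →17  S(S(S(S(S(S(add(Z, mul(Z, add(SSZ, SZ)))))))))
  →18  S(S(S(S(S(S(mul(Z, add(SSZ, SZ))))))))
  →19  S^6(Z)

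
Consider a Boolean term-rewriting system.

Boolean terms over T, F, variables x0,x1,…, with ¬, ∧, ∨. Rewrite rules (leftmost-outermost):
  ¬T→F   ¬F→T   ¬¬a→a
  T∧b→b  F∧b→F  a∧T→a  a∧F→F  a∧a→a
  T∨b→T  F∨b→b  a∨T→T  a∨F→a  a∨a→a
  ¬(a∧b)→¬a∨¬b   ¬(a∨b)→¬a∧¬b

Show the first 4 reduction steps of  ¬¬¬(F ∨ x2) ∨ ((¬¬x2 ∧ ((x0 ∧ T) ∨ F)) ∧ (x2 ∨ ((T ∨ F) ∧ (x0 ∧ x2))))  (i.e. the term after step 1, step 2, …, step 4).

Answer: after 4 steps: ¬x2 ∨ ((¬¬x2 ∧ ((x0 ∧ T) ∨ F)) ∧ (x2 ∨ ((T ∨ F) ∧ (x0 ∧ x2))))

Working:
  start: ¬¬¬(F ∨ x2) ∨ ((¬¬x2 ∧ ((x0 ∧ T) ∨ F)) ∧ (x2 ∨ ((T ∨ F) ∧ (x0 ∧ x2))))
  step 1: ¬(F ∨ x2) ∨ ((¬¬x2 ∧ ((x0 ∧ T) ∨ F)) ∧ (x2 ∨ ((T ∨ F) ∧ (x0 ∧ x2))))
  step 2: (¬F ∧ ¬x2) ∨ ((¬¬x2 ∧ ((x0 ∧ T) ∨ F)) ∧ (x2 ∨ ((T ∨ F) ∧ (x0 ∧ x2))))
  step 3: (T ∧ ¬x2) ∨ ((¬¬x2 ∧ ((x0 ∧ T) ∨ F)) ∧ (x2 ∨ ((T ∨ F) ∧ (x0 ∧ x2))))
  step 4: ¬x2 ∨ ((¬¬x2 ∧ ((x0 ∧ T) ∨ F)) ∧ (x2 ∨ ((T ∨ F) ∧ (x0 ∧ x2))))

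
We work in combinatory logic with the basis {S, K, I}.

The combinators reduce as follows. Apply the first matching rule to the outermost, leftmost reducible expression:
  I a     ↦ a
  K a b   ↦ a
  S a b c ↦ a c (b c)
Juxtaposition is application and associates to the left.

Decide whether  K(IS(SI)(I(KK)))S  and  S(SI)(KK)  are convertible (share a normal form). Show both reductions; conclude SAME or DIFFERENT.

Term A:
  start: K(IS(SI)(I(KK)))S
  step 1: IS(SI)(I(KK))
  step 2: S(SI)(I(KK))
  step 3: S(SI)(KK)

Term B:
  start: S(SI)(KK)

Answer: SAME — A ⇓ S(SI)(KK), B ⇓ S(SI)(KK)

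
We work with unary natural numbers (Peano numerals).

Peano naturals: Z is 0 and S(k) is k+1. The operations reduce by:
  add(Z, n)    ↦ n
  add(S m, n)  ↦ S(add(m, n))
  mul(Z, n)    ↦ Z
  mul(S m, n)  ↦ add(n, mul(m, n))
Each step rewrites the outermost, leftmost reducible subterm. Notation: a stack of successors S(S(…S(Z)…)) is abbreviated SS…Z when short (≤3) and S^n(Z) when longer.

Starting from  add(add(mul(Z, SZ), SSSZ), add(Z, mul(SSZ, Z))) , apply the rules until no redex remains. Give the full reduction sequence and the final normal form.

  start: add(add(mul(Z, SZ), SSSZ), add(Z, mul(SSZ, Z)))
  [1] add(add(Z, SSSZ), add(Z, mul(SSZ, Z)))
  [2] add(SSSZ, add(Z, mul(SSZ, Z)))
  [3] S(add(SSZ, add(Z, mul(SSZ, Z))))
  [4] S(S(add(SZ, add(Z, mul(SSZ, Z)))))
  [5] S(S(S(add(Z, add(Z, mul(SSZ, Z))))))
  [6] S(S(S(add(Z, mul(SSZ, Z)))))
  [7] S(S(S(mul(SSZ, Z))))
  [8] S(S(S(add(Z, mul(SZ, Z)))))
  [9] S(S(S(mul(SZ, Z))))
  [10] S(S(S(add(Z, mul(Z, Z)))))
  [11] S(S(S(mul(Z, Z))))
  [12] SSSZ

Answer: normal form = SSSZ  (in 12 steps)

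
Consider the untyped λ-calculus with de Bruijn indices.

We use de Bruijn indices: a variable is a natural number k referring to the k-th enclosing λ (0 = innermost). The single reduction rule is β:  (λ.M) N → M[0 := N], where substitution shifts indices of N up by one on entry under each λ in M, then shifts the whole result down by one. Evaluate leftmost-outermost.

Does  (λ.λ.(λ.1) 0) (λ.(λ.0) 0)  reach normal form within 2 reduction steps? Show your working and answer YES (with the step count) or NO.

  start: (λ.λ.(λ.1) 0) (λ.(λ.0) 0)
  [1] λ.(λ.1) 0
  [2] λ.0

Answer: YES — reaches normal form λ.0 in 2 ≤ 2 steps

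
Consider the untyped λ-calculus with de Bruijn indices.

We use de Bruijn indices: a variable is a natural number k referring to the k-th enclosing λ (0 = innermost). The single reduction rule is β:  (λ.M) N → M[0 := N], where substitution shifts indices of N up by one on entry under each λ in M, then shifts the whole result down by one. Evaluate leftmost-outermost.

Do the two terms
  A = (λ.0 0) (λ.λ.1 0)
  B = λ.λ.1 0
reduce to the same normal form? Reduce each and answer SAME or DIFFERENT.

Answer: SAME — A ⇓ λ.λ.1 0, B ⇓ λ.λ.1 0

Derivation:
Term A:
  start: (λ.0 0) (λ.λ.1 0)
  step 1: (λ.λ.1 0) (λ.λ.1 0)
  step 2: λ.(λ.λ.1 0) 0
  step 3: λ.λ.1 0

Term B:
  start: λ.λ.1 0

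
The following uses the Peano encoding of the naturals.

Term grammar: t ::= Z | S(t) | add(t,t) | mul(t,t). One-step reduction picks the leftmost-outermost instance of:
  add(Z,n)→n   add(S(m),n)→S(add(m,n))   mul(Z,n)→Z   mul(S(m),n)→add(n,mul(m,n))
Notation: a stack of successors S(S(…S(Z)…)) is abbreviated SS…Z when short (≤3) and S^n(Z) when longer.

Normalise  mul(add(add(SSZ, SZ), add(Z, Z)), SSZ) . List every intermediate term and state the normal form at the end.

  start: mul(add(add(SSZ, SZ), add(Z, Z)), SSZ)
  step 1: mul(add(S(add(SZ, SZ)), add(Z, Z)), SSZ)
  step 2: mul(S(add(add(SZ, SZ), add(Z, Z))), SSZ)
  step 3: add(SSZ, mul(add(add(SZ, SZ), add(Z, Z)), SSZ))
  step 4: S(add(SZ, mul(add(add(SZ, SZ), add(Z, Z)), SSZ)))
  step 5: S(S(add(Z, mul(add(add(SZ, SZ), add(Z, Z)), SSZ))))
  step 6: S(S(mul(add(add(SZ, SZ), add(Z, Z)), SSZ)))
  step 7: S(S(mul(add(S(add(Z, SZ)), add(Z, Z)), SSZ)))
  step 8: S(S(mul(S(add(add(Z, SZ), add(Z, Z))), SSZ)))
  step 9: S(S(add(SSZ, mul(add(add(Z, SZ), add(Z, Z)), SSZ))))
  step 10: S(S(S(add(SZ, mul(add(add(Z, SZ), add(Z, Z)), SSZ)))))
  step 11: S(S(S(S(add(Z, mul(add(add(Z, SZ), add(Z, Z)), SSZ))))))
  step 12: S(S(S(S(mul(add(add(Z, SZ), add(Z, Z)), SSZ)))))
  step 13: S(S(S(S(mul(add(SZ, add(Z, Z)), SSZ)))))
  step 14: S(S(S(S(mul(S(add(Z, add(Z, Z))), SSZ)))))
  step 15: S(S(S(S(add(SSZ, mul(add(Z, add(Z, Z)), SSZ))))))
  step 16: S(S(S(S(S(add(SZ, mul(add(Z, add(Z, Z)), SSZ)))))))
  step 17: S(S(S(S(S(S(add(Z, mul(add(Z, add(Z, Z)), SSZ))))))))
  step 18: S(S(S(S(S(S(mul(add(Z, add(Z, Z)), SSZ)))))))
  step 19: S(S(S(S(S(S(mul(add(Z, Z), SSZ)))))))
  step 20: S(S(S(S(S(S(mul(Z, SSZ)))))))
  step 21: S^6(Z)

Answer: normal form = S^6(Z)  (in 21 steps)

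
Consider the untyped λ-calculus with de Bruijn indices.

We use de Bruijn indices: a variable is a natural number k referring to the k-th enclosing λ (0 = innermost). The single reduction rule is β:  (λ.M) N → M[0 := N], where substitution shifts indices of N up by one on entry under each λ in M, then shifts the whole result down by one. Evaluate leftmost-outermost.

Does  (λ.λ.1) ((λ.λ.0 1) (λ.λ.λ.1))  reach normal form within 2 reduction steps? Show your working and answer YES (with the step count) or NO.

Answer: YES — reaches normal form λ.λ.0 (λ.λ.λ.1) in 2 ≤ 2 steps

Working:
  start: (λ.λ.1) ((λ.λ.0 1) (λ.λ.λ.1))
  step 1: λ.(λ.λ.0 1) (λ.λ.λ.1)
  step 2: λ.λ.0 (λ.λ.λ.1)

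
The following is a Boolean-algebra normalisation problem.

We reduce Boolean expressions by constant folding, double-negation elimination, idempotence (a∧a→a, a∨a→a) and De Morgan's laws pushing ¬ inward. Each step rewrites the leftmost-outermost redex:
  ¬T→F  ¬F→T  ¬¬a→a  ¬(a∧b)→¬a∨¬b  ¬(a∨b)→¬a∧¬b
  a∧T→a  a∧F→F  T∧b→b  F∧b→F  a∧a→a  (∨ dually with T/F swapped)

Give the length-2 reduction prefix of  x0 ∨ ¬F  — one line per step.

Answer: after 2 steps: T

Derivation:
  start: x0 ∨ ¬F
  →1  x0 ∨ T
  →2  T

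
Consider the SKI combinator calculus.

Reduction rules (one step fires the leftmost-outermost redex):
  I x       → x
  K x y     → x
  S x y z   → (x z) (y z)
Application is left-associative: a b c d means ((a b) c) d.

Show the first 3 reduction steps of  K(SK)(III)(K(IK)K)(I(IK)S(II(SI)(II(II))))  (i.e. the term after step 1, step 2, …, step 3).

  start: K(SK)(III)(K(IK)K)(I(IK)S(II(SI)(II(II))))
  →1  SK(K(IK)K)(I(IK)S(II(SI)(II(II))))
  →2  K(I(IK)S(II(SI)(II(II))))(K(IK)K(I(IK)S(II(SI)(II(II)))))
  →3  I(IK)S(II(SI)(II(II)))

Answer: after 3 steps: I(IK)S(II(SI)(II(II)))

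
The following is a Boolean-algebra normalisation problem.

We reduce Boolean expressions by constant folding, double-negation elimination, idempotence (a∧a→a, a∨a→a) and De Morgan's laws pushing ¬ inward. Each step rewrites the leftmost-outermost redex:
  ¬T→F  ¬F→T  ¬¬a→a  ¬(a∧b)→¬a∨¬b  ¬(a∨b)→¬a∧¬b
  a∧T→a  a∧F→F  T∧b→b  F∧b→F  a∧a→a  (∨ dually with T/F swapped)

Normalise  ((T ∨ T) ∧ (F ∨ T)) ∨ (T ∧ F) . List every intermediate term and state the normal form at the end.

Answer: normal form = T  (in 4 steps)

Working:
  start: ((T ∨ T) ∧ (F ∨ T)) ∨ (T ∧ F)
  step 1: (T ∧ (F ∨ T)) ∨ (T ∧ F)
  step 2: (F ∨ T) ∨ (T ∧ F)
  step 3: T ∨ (T ∧ F)
  step 4: T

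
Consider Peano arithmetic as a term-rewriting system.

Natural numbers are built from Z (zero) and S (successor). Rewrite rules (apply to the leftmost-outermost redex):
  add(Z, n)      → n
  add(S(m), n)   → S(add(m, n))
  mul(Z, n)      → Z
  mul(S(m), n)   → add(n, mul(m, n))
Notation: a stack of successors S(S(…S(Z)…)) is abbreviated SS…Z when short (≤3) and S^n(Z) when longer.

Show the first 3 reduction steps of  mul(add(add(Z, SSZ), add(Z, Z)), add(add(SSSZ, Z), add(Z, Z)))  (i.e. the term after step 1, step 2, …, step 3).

  start: mul(add(add(Z, SSZ), add(Z, Z)), add(add(SSSZ, Z), add(Z, Z)))
  [1] mul(add(SSZ, add(Z, Z)), add(add(SSSZ, Z), add(Z, Z)))
  [2] mul(S(add(SZ, add(Z, Z))), add(add(SSSZ, Z), add(Z, Z)))
  [3] add(add(add(SSSZ, Z), add(Z, Z)), mul(add(SZ, add(Z, Z)), add(add(SSSZ, Z), add(Z, Z))))

Answer: after 3 steps: add(add(add(SSSZ, Z), add(Z, Z)), mul(add(SZ, add(Z, Z)), add(add(SSSZ, Z), add(Z, Z))))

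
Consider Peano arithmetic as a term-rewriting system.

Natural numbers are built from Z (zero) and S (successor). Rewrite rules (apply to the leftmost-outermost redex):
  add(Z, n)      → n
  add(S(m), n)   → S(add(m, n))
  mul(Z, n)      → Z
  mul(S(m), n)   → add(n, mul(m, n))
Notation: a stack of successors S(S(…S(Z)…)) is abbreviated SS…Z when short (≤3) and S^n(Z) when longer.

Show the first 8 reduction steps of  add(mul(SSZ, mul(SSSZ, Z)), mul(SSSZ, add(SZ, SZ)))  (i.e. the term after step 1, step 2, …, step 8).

Answer: after 8 steps: add(add(Z, mul(SZ, mul(SSSZ, Z))), mul(SSSZ, add(SZ, SZ)))

Reduction:
  start: add(mul(SSZ, mul(SSSZ, Z)), mul(SSSZ, add(SZ, SZ)))
  →1  add(add(mul(SSSZ, Z), mul(SZ, mul(SSSZ, Z))), mul(SSSZ, add(SZ, SZ)))
  →2  add(add(add(Z, mul(SSZ, Z)), mul(SZ, mul(SSSZ, Z))), mul(SSSZ, add(SZ, SZ)))
  →3  add(add(mul(SSZ, Z), mul(SZ, mul(SSSZ, Z))), mul(SSSZ, add(SZ, SZ)))
  →4  add(add(add(Z, mul(SZ, Z)), mul(SZ, mul(SSSZ, Z))), mul(SSSZ, add(SZ, SZ)))
  →5  add(add(mul(SZ, Z), mul(SZ, mul(SSSZ, Z))), mul(SSSZ, add(SZ, SZ)))
  →6  add(add(add(Z, mul(Z, Z)), mul(SZ, mul(SSSZ, Z))), mul(SSSZ, add(SZ, SZ)))
  →7  add(add(mul(Z, Z), mul(SZ, mul(SSSZ, Z))), mul(SSSZ, add(SZ, SZ)))
  →8  add(add(Z, mul(SZ, mul(SSSZ, Z))), mul(SSSZ, add(SZ, SZ)))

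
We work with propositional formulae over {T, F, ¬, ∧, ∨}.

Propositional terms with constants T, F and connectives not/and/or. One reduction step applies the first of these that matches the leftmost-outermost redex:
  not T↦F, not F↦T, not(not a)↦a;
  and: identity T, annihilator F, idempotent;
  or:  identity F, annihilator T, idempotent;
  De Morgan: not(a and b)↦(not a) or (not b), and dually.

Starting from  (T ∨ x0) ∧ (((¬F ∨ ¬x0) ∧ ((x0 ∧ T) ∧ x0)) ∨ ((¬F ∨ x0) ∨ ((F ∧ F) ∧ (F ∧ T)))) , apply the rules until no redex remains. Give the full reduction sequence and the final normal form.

Answer: normal form = T  (in 11 steps)

Working:
  start: (T ∨ x0) ∧ (((¬F ∨ ¬x0) ∧ ((x0 ∧ T) ∧ x0)) ∨ ((¬F ∨ x0) ∨ ((F ∧ F) ∧ (F ∧ T))))
  →1  T ∧ (((¬F ∨ ¬x0) ∧ ((x0 ∧ T) ∧ x0)) ∨ ((¬F ∨ x0) ∨ ((F ∧ F) ∧ (F ∧ T))))
  →2  ((¬F ∨ ¬x0) ∧ ((x0 ∧ T) ∧ x0)) ∨ ((¬F ∨ x0) ∨ ((F ∧ F) ∧ (F ∧ T)))
  →3  ((T ∨ ¬x0) ∧ ((x0 ∧ T) ∧ x0)) ∨ ((¬F ∨ x0) ∨ ((F ∧ F) ∧ (F ∧ T)))
  →4  (T ∧ ((x0 ∧ T) ∧ x0)) ∨ ((¬F ∨ x0) ∨ ((F ∧ F) ∧ (F ∧ T)))
  →5  ((x0 ∧ T) ∧ x0) ∨ ((¬F ∨ x0) ∨ ((F ∧ F) ∧ (F ∧ T)))
  →6  (x0 ∧ x0) ∨ ((¬F ∨ x0) ∨ ((F ∧ F) ∧ (F ∧ T)))
  →7  x0 ∨ ((¬F ∨ x0) ∨ ((F ∧ F) ∧ (F ∧ T)))
  →8  x0 ∨ ((T ∨ x0) ∨ ((F ∧ F) ∧ (F ∧ T)))
  →9  x0 ∨ (T ∨ ((F ∧ F) ∧ (F ∧ T)))
  →10  x0 ∨ T
  →11  T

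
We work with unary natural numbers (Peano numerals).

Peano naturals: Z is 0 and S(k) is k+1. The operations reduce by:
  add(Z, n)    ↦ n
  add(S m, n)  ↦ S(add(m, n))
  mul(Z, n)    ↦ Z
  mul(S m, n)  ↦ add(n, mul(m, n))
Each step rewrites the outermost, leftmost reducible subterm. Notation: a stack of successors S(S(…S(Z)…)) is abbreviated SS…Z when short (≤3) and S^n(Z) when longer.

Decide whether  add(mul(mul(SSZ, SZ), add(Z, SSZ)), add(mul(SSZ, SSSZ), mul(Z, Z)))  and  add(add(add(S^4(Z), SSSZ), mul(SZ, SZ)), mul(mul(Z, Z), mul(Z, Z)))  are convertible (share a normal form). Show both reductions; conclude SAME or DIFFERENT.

Answer: DIFFERENT — A ⇓ S^10(Z), B ⇓ S^8(Z)

Working:
Term A:
  start: add(mul(mul(SSZ, SZ), add(Z, SSZ)), add(mul(SSZ, SSSZ), mul(Z, Z)))
  [1] add(mul(add(SZ, mul(SZ, SZ)), add(Z, SSZ)), add(mul(SSZ, SSSZ), mul(Z, Z)))
  [2] add(mul(S(add(Z, mul(SZ, SZ))), add(Z, SSZ)), add(mul(SSZ, SSSZ), mul(Z, Z)))
  [3] add(add(add(Z, SSZ), mul(add(Z, mul(SZ, SZ)), add(Z, SSZ))), add(mul(SSZ, SSSZ), mul(Z, Z)))
  [4] add(add(SSZ, mul(add(Z, mul(SZ, SZ)), add(Z, SSZ))), add(mul(SSZ, SSSZ), mul(Z, Z)))
  [5] add(S(add(SZ, mul(add(Z, mul(SZ, SZ)), add(Z, SSZ)))), add(mul(SSZ, SSSZ), mul(Z, Z)))
  [6] S(add(add(SZ, mul(add(Z, mul(SZ, SZ)), add(Z, SSZ))), add(mul(SSZ, SSSZ), mul(Z, Z))))
  [7] S(add(S(add(Z, mul(add(Z, mul(SZ, SZ)), add(Z, SSZ)))), add(mul(SSZ, SSSZ), mul(Z, Z))))
  [8] S(S(add(add(Z, mul(add(Z, mul(SZ, SZ)), add(Z, SSZ))), add(mul(SSZ, SSSZ), mul(Z, Z)))))
  [9] S(S(add(mul(add(Z, mul(SZ, SZ)), add(Z, SSZ)), add(mul(SSZ, SSSZ), mul(Z, Z)))))
  [10] S(S(add(mul(mul(SZ, SZ), add(Z, SSZ)), add(mul(SSZ, SSSZ), mul(Z, Z)))))
  [11] S(S(add(mul(add(SZ, mul(Z, SZ)), add(Z, SSZ)), add(mul(SSZ, SSSZ), mul(Z, Z)))))
  [12] S(S(add(mul(S(add(Z, mul(Z, SZ))), add(Z, SSZ)), add(mul(SSZ, SSSZ), mul(Z, Z)))))
  [13] S(S(add(add(add(Z, SSZ), mul(add(Z, mul(Z, SZ)), add(Z, SSZ))), add(mul(SSZ, SSSZ), mul(Z, Z)))))
  [14] S(S(add(add(SSZ, mul(add(Z, mul(Z, SZ)), add(Z, SSZ))), add(mul(SSZ, SSSZ), mul(Z, Z)))))
  [15] S(S(add(S(add(SZ, mul(add(Z, mul(Z, SZ)), add(Z, SSZ)))), add(mul(SSZ, SSSZ), mul(Z, Z)))))
  [16] S(S(S(add(add(SZ, mul(add(Z, mul(Z, SZ)), add(Z, SSZ))), add(mul(SSZ, SSSZ), mul(Z, Z))))))
  [17] S(S(S(add(S(add(Z, mul(add(Z, mul(Z, SZ)), add(Z, SSZ)))), add(mul(SSZ, SSSZ), mul(Z, Z))))))
  [18] S(S(S(S(add(add(Z, mul(add(Z, mul(Z, SZ)), add(Z, SSZ))), add(mul(SSZ, SSSZ), mul(Z, Z)))))))
  [19] S(S(S(S(add(mul(add(Z, mul(Z, SZ)), add(Z, SSZ)), add(mul(SSZ, SSSZ), mul(Z, Z)))))))
  [20] S(S(S(S(add(mul(mul(Z, SZ), add(Z, SSZ)), add(mul(SSZ, SSSZ), mul(Z, Z)))))))
  [21] S(S(S(S(add(mul(Z, add(Z, SSZ)), add(mul(SSZ, SSSZ), mul(Z, Z)))))))
  [22] S(S(S(S(add(Z, add(mul(SSZ, SSSZ), mul(Z, Z)))))))
  [23] S(S(S(S(add(mul(SSZ, SSSZ), mul(Z, Z))))))
  [24] S(S(S(S(add(add(SSSZ, mul(SZ, SSSZ)), mul(Z, Z))))))
  [25] S(S(S(S(add(S(add(SSZ, mul(SZ, SSSZ))), mul(Z, Z))))))
  [26] S(S(S(S(S(add(add(SSZ, mul(SZ, SSSZ)), mul(Z, Z)))))))
  [27] S(S(S(S(S(add(S(add(SZ, mul(SZ, SSSZ))), mul(Z, Z)))))))
  [28] S(S(S(S(S(S(add(add(SZ, mul(SZ, SSSZ)), mul(Z, Z))))))))
  [29] S(S(S(S(S(S(add(S(add(Z, mul(SZ, SSSZ))), mul(Z, Z))))))))
  [30] S(S(S(S(S(S(S(add(add(Z, mul(SZ, SSSZ)), mul(Z, Z)))))))))
  [31] S(S(S(S(S(S(S(add(mul(SZ, SSSZ), mul(Z, Z)))))))))
  [32] S(S(S(S(S(S(S(add(add(SSSZ, mul(Z, SSSZ)), mul(Z, Z)))))))))
  [33] S(S(S(S(S(S(S(add(S(add(SSZ, mul(Z, SSSZ))), mul(Z, Z)))))))))
  [34] S(S(S(S(S(S(S(S(add(add(SSZ, mul(Z, SSSZ)), mul(Z, Z))))))))))
  [35] S(S(S(S(S(S(S(S(add(S(add(SZ, mul(Z, SSSZ))), mul(Z, Z))))))))))
  [36] S(S(S(S(S(S(S(S(S(add(add(SZ, mul(Z, SSSZ)), mul(Z, Z)))))))))))
  [37] S(S(S(S(S(S(S(S(S(add(S(add(Z, mul(Z, SSSZ))), mul(Z, Z)))))))))))
  [38] S(S(S(S(S(S(S(S(S(S(add(add(Z, mul(Z, SSSZ)), mul(Z, Z))))))))))))
  [39] S(S(S(S(S(S(S(S(S(S(add(mul(Z, SSSZ), mul(Z, Z))))))))))))
  [40] S(S(S(S(S(S(S(S(S(S(add(Z, mul(Z, Z))))))))))))
  [41] S(S(S(S(S(S(S(S(S(S(mul(Z, Z)))))))))))
  [42] S^10(Z)

Term B:
  start: add(add(add(S^4(Z), SSSZ), mul(SZ, SZ)), mul(mul(Z, Z), mul(Z, Z)))
  [1] add(add(S(add(SSSZ, SSSZ)), mul(SZ, SZ)), mul(mul(Z, Z), mul(Z, Z)))
  [2] add(S(add(add(SSSZ, SSSZ), mul(SZ, SZ))), mul(mul(Z, Z), mul(Z, Z)))
  [3] S(add(add(add(SSSZ, SSSZ), mul(SZ, SZ)), mul(mul(Z, Z), mul(Z, Z))))
  [4] S(add(add(S(add(SSZ, SSSZ)), mul(SZ, SZ)), mul(mul(Z, Z), mul(Z, Z))))
  [5] S(add(S(add(add(SSZ, SSSZ), mul(SZ, SZ))), mul(mul(Z, Z), mul(Z, Z))))
  [6] S(S(add(add(add(SSZ, SSSZ), mul(SZ, SZ)), mul(mul(Z, Z), mul(Z, Z)))))
  [7] S(S(add(add(S(add(SZ, SSSZ)), mul(SZ, SZ)), mul(mul(Z, Z), mul(Z, Z)))))
  [8] S(S(add(S(add(add(SZ, SSSZ), mul(SZ, SZ))), mul(mul(Z, Z), mul(Z, Z)))))
  [9] S(S(S(add(add(add(SZ, SSSZ), mul(SZ, SZ)), mul(mul(Z, Z), mul(Z, Z))))))
  [10] S(S(S(add(add(S(add(Z, SSSZ)), mul(SZ, SZ)), mul(mul(Z, Z), mul(Z, Z))))))
  [11] S(S(S(add(S(add(add(Z, SSSZ), mul(SZ, SZ))), mul(mul(Z, Z), mul(Z, Z))))))
  [12] S(S(S(S(add(add(add(Z, SSSZ), mul(SZ, SZ)), mul(mul(Z, Z), mul(Z, Z)))))))
  [13] S(S(S(S(add(add(SSSZ, mul(SZ, SZ)), mul(mul(Z, Z), mul(Z, Z)))))))
  [14] S(S(S(S(add(S(add(SSZ, mul(SZ, SZ))), mul(mul(Z, Z), mul(Z, Z)))))))
  [15] S(S(S(S(S(add(add(SSZ, mul(SZ, SZ)), mul(mul(Z, Z), mul(Z, Z))))))))
  [16] S(S(S(S(S(add(S(add(SZ, mul(SZ, SZ))), mul(mul(Z, Z), mul(Z, Z))))))))
  [17] S(S(S(S(S(S(add(add(SZ, mul(SZ, SZ)), mul(mul(Z, Z), mul(Z, Z)))))))))
  [18] S(S(S(S(S(S(add(S(add(Z, mul(SZ, SZ))), mul(mul(Z, Z), mul(Z, Z)))))))))
  [19] S(S(S(S(S(S(S(add(add(Z, mul(SZ, SZ)), mul(mul(Z, Z), mul(Z, Z))))))))))
  [20] S(S(S(S(S(S(S(add(mul(SZ, SZ), mul(mul(Z, Z), mul(Z, Z))))))))))
  [21] S(S(S(S(S(S(S(add(add(SZ, mul(Z, SZ)), mul(mul(Z, Z), mul(Z, Z))))))))))
  [22] S(S(S(S(S(S(S(add(S(add(Z, mul(Z, SZ))), mul(mul(Z, Z), mul(Z, Z))))))))))
  [23] S(S(S(S(S(S(S(S(add(add(Z, mul(Z, SZ)), mul(mul(Z, Z), mul(Z, Z)))))))))))
  [24] S(S(S(S(S(S(S(S(add(mul(Z, SZ), mul(mul(Z, Z), mul(Z, Z)))))))))))
  [25] S(S(S(S(S(S(S(S(add(Z, mul(mul(Z, Z), mul(Z, Z)))))))))))
  [26] S(S(S(S(S(S(S(S(mul(mul(Z, Z), mul(Z, Z))))))))))
  [27] S(S(S(S(S(S(S(S(mul(Z, mul(Z, Z))))))))))
  [28] S^8(Z)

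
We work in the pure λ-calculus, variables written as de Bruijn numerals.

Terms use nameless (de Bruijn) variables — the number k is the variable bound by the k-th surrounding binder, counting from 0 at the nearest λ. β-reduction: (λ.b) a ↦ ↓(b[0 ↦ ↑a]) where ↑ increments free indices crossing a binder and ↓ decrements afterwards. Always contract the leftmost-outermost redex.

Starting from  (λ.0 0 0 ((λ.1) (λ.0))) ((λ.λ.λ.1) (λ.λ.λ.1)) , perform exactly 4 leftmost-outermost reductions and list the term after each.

Answer: after 4 steps: (λ.λ.λ.1) (λ.λ.λ.1) ((λ.(λ.λ.λ.1) (λ.λ.λ.1)) (λ.0))

Reduction:
  start: (λ.0 0 0 ((λ.1) (λ.0))) ((λ.λ.λ.1) (λ.λ.λ.1))
  [1] (λ.λ.λ.1) (λ.λ.λ.1) ((λ.λ.λ.1) (λ.λ.λ.1)) ((λ.λ.λ.1) (λ.λ.λ.1)) ((λ.(λ.λ.λ.1) (λ.λ.λ.1)) (λ.0))
  [2] (λ.λ.1) ((λ.λ.λ.1) (λ.λ.λ.1)) ((λ.λ.λ.1) (λ.λ.λ.1)) ((λ.(λ.λ.λ.1) (λ.λ.λ.1)) (λ.0))
  [3] (λ.(λ.λ.λ.1) (λ.λ.λ.1)) ((λ.λ.λ.1) (λ.λ.λ.1)) ((λ.(λ.λ.λ.1) (λ.λ.λ.1)) (λ.0))
  [4] (λ.λ.λ.1) (λ.λ.λ.1) ((λ.(λ.λ.λ.1) (λ.λ.λ.1)) (λ.0))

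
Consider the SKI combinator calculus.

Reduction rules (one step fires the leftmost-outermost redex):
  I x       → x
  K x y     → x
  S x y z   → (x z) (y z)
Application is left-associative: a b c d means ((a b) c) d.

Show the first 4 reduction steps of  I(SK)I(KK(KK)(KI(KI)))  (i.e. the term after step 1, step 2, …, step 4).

Answer: after 4 steps: K(KI(KI))

Working:
  start: I(SK)I(KK(KK)(KI(KI)))
  step 1: SKI(KK(KK)(KI(KI)))
  step 2: K(KK(KK)(KI(KI)))(I(KK(KK)(KI(KI))))
  step 3: KK(KK)(KI(KI))
  step 4: K(KI(KI))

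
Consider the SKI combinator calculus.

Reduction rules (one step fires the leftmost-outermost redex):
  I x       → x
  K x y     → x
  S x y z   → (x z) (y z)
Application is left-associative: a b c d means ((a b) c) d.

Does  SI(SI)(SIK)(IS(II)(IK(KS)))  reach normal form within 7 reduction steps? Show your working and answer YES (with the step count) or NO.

  start: SI(SI)(SIK)(IS(II)(IK(KS)))
  step 1: I(SIK)(SI(SIK))(IS(II)(IK(KS)))
  step 2: SIK(SI(SIK))(IS(II)(IK(KS)))
  step 3: I(SI(SIK))(K(SI(SIK)))(IS(II)(IK(KS)))
  step 4: SI(SIK)(K(SI(SIK)))(IS(II)(IK(KS)))
  step 5: I(K(SI(SIK)))(SIK(K(SI(SIK))))(IS(II)(IK(KS)))
  step 6: K(SI(SIK))(SIK(K(SI(SIK))))(IS(II)(IK(KS)))
  step 7: SI(SIK)(IS(II)(IK(KS)))

Answer: NO — after 7 steps the term is SI(SIK)(IS(II)(IK(KS))), not yet normal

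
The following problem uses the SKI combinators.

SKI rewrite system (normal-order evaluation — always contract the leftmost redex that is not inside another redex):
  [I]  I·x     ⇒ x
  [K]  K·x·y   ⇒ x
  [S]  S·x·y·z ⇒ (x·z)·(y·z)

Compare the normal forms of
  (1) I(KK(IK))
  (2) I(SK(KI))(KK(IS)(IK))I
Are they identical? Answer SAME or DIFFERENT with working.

Answer: SAME — A ⇓ K, B ⇓ K

Working:
Term A:
  start: I(KK(IK))
  step 1: KK(IK)
  step 2: K

Term B:
  start: I(SK(KI))(KK(IS)(IK))I
  step 1: SK(KI)(KK(IS)(IK))I
  step 2: K(KK(IS)(IK))(KI(KK(IS)(IK)))I
  step 3: KK(IS)(IK)I
  step 4: K(IK)I
  step 5: IK
  step 6: K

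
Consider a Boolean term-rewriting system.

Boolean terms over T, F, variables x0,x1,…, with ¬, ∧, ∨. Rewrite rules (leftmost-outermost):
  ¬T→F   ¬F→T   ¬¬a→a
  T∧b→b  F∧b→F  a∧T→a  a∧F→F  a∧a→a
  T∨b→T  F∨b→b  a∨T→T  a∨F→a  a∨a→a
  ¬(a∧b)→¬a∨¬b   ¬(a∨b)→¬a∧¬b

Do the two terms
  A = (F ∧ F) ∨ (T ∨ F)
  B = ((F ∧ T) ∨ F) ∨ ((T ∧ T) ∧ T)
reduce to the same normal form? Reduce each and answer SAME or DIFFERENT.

Term A:
  start: (F ∧ F) ∨ (T ∨ F)
  →1  F ∨ (T ∨ F)
  →2  T ∨ F
  →3  T

Term B:
  start: ((F ∧ T) ∨ F) ∨ ((T ∧ T) ∧ T)
  →1  (F ∧ T) ∨ ((T ∧ T) ∧ T)
  →2  F ∨ ((T ∧ T) ∧ T)
  →3  (T ∧ T) ∧ T
  →4  T ∧ T
  →5  T

Answer: SAME — A ⇓ T, B ⇓ T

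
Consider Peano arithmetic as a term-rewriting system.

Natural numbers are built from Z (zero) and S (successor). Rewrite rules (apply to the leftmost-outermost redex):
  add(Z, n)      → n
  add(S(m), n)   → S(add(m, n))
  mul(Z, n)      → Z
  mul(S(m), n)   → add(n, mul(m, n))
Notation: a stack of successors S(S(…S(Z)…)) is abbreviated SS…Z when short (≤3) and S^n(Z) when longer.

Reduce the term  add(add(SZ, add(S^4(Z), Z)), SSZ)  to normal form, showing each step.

  start: add(add(SZ, add(S^4(Z), Z)), SSZ)
  [1] add(S(add(Z, add(S^4(Z), Z))), SSZ)
  [2] S(add(add(Z, add(S^4(Z), Z)), SSZ))
  [3] S(add(add(S^4(Z), Z), SSZ))
  [4] S(add(S(add(SSSZ, Z)), SSZ))
  [5] S(S(add(add(SSSZ, Z), SSZ)))
  [6] S(S(add(S(add(SSZ, Z)), SSZ)))
  [7] S(S(S(add(add(SSZ, Z), SSZ))))
  [8] S(S(S(add(S(add(SZ, Z)), SSZ))))
  [9] S(S(S(S(add(add(SZ, Z), SSZ)))))
  [10] S(S(S(S(add(S(add(Z, Z)), SSZ)))))
  [11] S(S(S(S(S(add(add(Z, Z), SSZ))))))
  [12] S(S(S(S(S(add(Z, SSZ))))))
  [13] S^7(Z)

Answer: normal form = S^7(Z)  (in 13 steps)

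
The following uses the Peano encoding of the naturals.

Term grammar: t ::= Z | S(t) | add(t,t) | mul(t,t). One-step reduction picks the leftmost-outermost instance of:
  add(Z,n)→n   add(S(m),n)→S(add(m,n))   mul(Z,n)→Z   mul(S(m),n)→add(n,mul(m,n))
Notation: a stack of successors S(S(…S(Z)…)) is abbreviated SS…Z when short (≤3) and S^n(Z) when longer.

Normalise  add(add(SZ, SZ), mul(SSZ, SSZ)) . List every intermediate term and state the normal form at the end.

Answer: normal form = S^6(Z)  (in 14 steps)

Working:
  start: add(add(SZ, SZ), mul(SSZ, SSZ))
  →1  add(S(add(Z, SZ)), mul(SSZ, SSZ))
  →2  S(add(add(Z, SZ), mul(SSZ, SSZ)))
  →3  S(add(SZ, mul(SSZ, SSZ)))
  →4  S(S(add(Z, mul(SSZ, SSZ))))
  →5  S(S(mul(SSZ, SSZ)))
  →6  S(S(add(SSZ, mul(SZ, SSZ))))
  →7  S(S(S(add(SZ, mul(SZ, SSZ)))))
  →8  S(S(S(S(add(Z, mul(SZ, SSZ))))))
  →9  S(S(S(S(mul(SZ, SSZ)))))
  →10  S(S(S(S(add(SSZ, mul(Z, SSZ))))))
  →11  S(S(S(S(S(add(SZ, mul(Z, SSZ)))))))
  →12  S(S(S(S(S(S(add(Z, mul(Z, SSZ))))))))
  →13  S(S(S(S(S(S(mul(Z, SSZ)))))))
  →14  S^6(Z)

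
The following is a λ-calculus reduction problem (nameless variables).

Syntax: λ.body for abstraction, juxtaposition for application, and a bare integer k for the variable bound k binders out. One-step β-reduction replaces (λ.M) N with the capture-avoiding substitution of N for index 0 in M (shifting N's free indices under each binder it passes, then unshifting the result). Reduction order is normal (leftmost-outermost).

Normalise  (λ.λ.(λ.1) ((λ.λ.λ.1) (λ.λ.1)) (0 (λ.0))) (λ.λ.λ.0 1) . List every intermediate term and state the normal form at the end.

Answer: normal form = λ.0 (0 (λ.0))  (in 2 steps)

Working:
  start: (λ.λ.(λ.1) ((λ.λ.λ.1) (λ.λ.1)) (0 (λ.0))) (λ.λ.λ.0 1)
  step 1: λ.(λ.1) ((λ.λ.λ.1) (λ.λ.1)) (0 (λ.0))
  step 2: λ.0 (0 (λ.0))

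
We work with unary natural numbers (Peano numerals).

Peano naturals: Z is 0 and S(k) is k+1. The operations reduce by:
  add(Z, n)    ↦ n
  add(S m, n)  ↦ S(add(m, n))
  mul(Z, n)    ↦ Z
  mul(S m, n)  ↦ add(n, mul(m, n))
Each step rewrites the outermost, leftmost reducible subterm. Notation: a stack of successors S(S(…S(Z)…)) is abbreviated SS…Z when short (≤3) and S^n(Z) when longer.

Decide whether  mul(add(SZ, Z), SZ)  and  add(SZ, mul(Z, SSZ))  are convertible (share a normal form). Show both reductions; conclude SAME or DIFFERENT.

Term A:
  start: mul(add(SZ, Z), SZ)
  →1  mul(S(add(Z, Z)), SZ)
  →2  add(SZ, mul(add(Z, Z), SZ))
  →3  S(add(Z, mul(add(Z, Z), SZ)))
  →4  S(mul(add(Z, Z), SZ))
  →5  S(mul(Z, SZ))
  →6  SZ

Term B:
  start: add(SZ, mul(Z, SSZ))
  →1  S(add(Z, mul(Z, SSZ)))
  →2  S(mul(Z, SSZ))
  →3  SZ

Answer: SAME — A ⇓ SZ, B ⇓ SZ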